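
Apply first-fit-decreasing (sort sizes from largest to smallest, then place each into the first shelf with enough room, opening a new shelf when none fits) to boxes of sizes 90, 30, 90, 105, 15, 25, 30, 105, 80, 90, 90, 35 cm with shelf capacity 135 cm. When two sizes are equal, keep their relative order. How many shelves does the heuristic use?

Sorted descending: 105, 105, 90, 90, 90, 90, 80, 35, 30, 30, 25, 15.
  105 → shelf 1 (new)  [load 105/135]
  105 → shelf 2 (new)  [load 105/135]
  90 → shelf 3 (new)  [load 90/135]
  90 → shelf 4 (new)  [load 90/135]
  90 → shelf 5 (new)  [load 90/135]
  90 → shelf 6 (new)  [load 90/135]
  80 → shelf 7 (new)  [load 80/135]
  35 → shelf 3  [load 125/135]
  30 → shelf 1  [load 135/135]
  30 → shelf 2  [load 135/135]
  25 → shelf 4  [load 115/135]
  15 → shelf 4  [load 130/135]
7 shelves opened.

7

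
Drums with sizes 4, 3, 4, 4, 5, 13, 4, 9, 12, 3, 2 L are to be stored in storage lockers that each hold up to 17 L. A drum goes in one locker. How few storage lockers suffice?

Total = 13 + 12 + 9 + 5 + 4 + 4 + 4 + 4 + 3 + 3 + 2 = 63 L.
Lower bound: ⌈63/17⌉ = 4 storage lockers.
A packing using 4 storage lockers:
  locker 1: 13 + 4 = 17
  locker 2: 12 + 5 = 17
  locker 3: 9 + 4 + 4 = 17
  locker 4: 4 + 3 + 3 + 2 = 12
This matches the lower bound, so 4 is optimal.

4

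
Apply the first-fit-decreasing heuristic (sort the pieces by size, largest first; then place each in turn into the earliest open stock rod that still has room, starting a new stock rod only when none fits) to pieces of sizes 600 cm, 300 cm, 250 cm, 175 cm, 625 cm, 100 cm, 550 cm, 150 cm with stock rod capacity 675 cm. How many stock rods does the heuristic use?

Sorted descending: 625, 600, 550, 300, 250, 175, 150, 100.
  625 → stock rod 1 (new)  [load 625/675]
  600 → stock rod 2 (new)  [load 600/675]
  550 → stock rod 3 (new)  [load 550/675]
  300 → stock rod 4 (new)  [load 300/675]
  250 → stock rod 4  [load 550/675]
  175 → stock rod 5 (new)  [load 175/675]
  150 → stock rod 5  [load 325/675]
  100 → stock rod 3  [load 650/675]
5 stock rods opened.

5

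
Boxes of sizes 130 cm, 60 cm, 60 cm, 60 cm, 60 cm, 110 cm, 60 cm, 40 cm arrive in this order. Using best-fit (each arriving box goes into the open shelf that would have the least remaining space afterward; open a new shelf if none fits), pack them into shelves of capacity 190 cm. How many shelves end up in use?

  130 → shelf 1 (new)  [load 130/190]
  60 → shelf 1  [load 190/190]
  60 → shelf 2 (new)  [load 60/190]
  60 → shelf 2  [load 120/190]
  60 → shelf 2  [load 180/190]
  110 → shelf 3 (new)  [load 110/190]
  60 → shelf 3  [load 170/190]
  40 → shelf 4 (new)  [load 40/190]
4 shelves opened.

4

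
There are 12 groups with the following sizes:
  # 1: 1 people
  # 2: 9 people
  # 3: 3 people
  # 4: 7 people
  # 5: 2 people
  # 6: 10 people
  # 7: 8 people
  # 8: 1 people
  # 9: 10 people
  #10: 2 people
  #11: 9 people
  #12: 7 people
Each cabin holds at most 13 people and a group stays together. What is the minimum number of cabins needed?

Total = 10 + 10 + 9 + 9 + 8 + 7 + 7 + 3 + 2 + 2 + 1 + 1 = 69 people.
Lower bound: ⌈69/13⌉ = 6 cabins.
Also, 7 groups each exceed 13/2 people, and no two of those can share a cabin, so at least 7 cabins are needed.
A packing using 7 cabins:
  cabin 1: 10 + 3 = 13
  cabin 2: 10 + 2 + 1 = 13
  cabin 3: 9 + 2 + 1 = 12
  cabin 4: 9 = 9
  cabin 5: 8 = 8
  cabin 6: 7 = 7
  cabin 7: 7 = 7
This matches the lower bound, so 7 is optimal.

7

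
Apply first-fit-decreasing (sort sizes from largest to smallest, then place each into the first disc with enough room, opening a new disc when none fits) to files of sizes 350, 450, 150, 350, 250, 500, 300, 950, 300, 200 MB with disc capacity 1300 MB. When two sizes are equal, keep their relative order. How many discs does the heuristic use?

Sorted descending: 950, 500, 450, 350, 350, 300, 300, 250, 200, 150.
  950 → disc 1 (new)  [load 950/1300]
  500 → disc 2 (new)  [load 500/1300]
  450 → disc 2  [load 950/1300]
  350 → disc 1  [load 1300/1300]
  350 → disc 2  [load 1300/1300]
  300 → disc 3 (new)  [load 300/1300]
  300 → disc 3  [load 600/1300]
  250 → disc 3  [load 850/1300]
  200 → disc 3  [load 1050/1300]
  150 → disc 3  [load 1200/1300]
3 discs opened.

3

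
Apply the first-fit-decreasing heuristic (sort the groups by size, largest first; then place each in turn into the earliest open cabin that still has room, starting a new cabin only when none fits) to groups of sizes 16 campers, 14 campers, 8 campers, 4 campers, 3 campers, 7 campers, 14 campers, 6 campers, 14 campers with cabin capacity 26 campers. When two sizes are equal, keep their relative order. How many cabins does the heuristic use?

Sorted descending: 16, 14, 14, 14, 8, 7, 6, 4, 3.
  16 → cabin 1 (new)  [load 16/26]
  14 → cabin 2 (new)  [load 14/26]
  14 → cabin 3 (new)  [load 14/26]
  14 → cabin 4 (new)  [load 14/26]
  8 → cabin 1  [load 24/26]
  7 → cabin 2  [load 21/26]
  6 → cabin 3  [load 20/26]
  4 → cabin 2  [load 25/26]
  3 → cabin 3  [load 23/26]
4 cabins opened.

4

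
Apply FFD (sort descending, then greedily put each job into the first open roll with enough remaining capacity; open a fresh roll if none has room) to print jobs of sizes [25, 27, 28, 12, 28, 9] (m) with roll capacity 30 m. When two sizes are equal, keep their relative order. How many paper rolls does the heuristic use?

5

Sorted descending: 28, 28, 27, 25, 12, 9.
  28 → roll 1 (new)  [load 28/30]
  28 → roll 2 (new)  [load 28/30]
  27 → roll 3 (new)  [load 27/30]
  25 → roll 4 (new)  [load 25/30]
  12 → roll 5 (new)  [load 12/30]
  9 → roll 5  [load 21/30]
5 paper rolls opened.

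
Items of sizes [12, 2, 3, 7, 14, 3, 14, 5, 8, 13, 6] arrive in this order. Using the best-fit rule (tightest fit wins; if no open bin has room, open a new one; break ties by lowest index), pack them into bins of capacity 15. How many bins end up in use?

7

  12 → bin 1 (new)  [load 12/15]
  2 → bin 1  [load 14/15]
  3 → bin 2 (new)  [load 3/15]
  7 → bin 2  [load 10/15]
  14 → bin 3 (new)  [load 14/15]
  3 → bin 2  [load 13/15]
  14 → bin 4 (new)  [load 14/15]
  5 → bin 5 (new)  [load 5/15]
  8 → bin 5  [load 13/15]
  13 → bin 6 (new)  [load 13/15]
  6 → bin 7 (new)  [load 6/15]
7 bins opened.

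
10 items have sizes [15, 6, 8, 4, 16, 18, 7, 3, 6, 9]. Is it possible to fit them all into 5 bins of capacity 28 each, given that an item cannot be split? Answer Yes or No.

Yes

A valid assignment using 4 bins:
  bin 1: 18 + 9 = 27
  bin 2: 16 + 8 + 4 = 28
  bin 3: 15 + 7 + 6 = 28
  bin 4: 6 + 3 = 9
That uses only 4 ≤ 5, so 5 bins are enough.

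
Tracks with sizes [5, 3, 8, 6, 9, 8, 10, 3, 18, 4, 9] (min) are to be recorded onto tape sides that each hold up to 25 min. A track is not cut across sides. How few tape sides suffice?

Total = 18 + 10 + 9 + 9 + 8 + 8 + 6 + 5 + 4 + 3 + 3 = 83 min.
Lower bound: ⌈83/25⌉ = 4 tape sides.
A packing using 4 tape sides:
  side 1: 18 + 6 = 24
  side 2: 10 + 9 + 5 = 24
  side 3: 9 + 8 + 8 = 25
  side 4: 4 + 3 + 3 = 10
This matches the lower bound, so 4 is optimal.

4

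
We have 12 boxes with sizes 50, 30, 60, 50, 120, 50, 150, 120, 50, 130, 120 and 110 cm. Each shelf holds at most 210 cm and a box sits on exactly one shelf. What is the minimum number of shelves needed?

6

Total = 150 + 130 + 120 + 120 + 120 + 110 + 60 + 50 + 50 + 50 + 50 + 30 = 1040 cm.
Lower bound: ⌈1040/210⌉ = 5 shelves.
Also, 6 boxes each exceed 105 cm, and no two of those can share a shelf, so at least 6 shelves are needed.
A packing using 6 shelves:
  shelf 1: 150 + 60 = 210
  shelf 2: 130 + 50 + 30 = 210
  shelf 3: 120 + 50 = 170
  shelf 4: 120 + 50 = 170
  shelf 5: 120 + 50 = 170
  shelf 6: 110 = 110
This matches the lower bound, so 6 is optimal.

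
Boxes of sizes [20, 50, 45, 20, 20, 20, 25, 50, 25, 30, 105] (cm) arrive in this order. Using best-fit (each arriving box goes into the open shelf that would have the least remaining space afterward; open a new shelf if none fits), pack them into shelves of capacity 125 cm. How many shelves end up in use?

  20 → shelf 1 (new)  [load 20/125]
  50 → shelf 1  [load 70/125]
  45 → shelf 1  [load 115/125]
  20 → shelf 2 (new)  [load 20/125]
  20 → shelf 2  [load 40/125]
  20 → shelf 2  [load 60/125]
  25 → shelf 2  [load 85/125]
  50 → shelf 3 (new)  [load 50/125]
  25 → shelf 2  [load 110/125]
  30 → shelf 3  [load 80/125]
  105 → shelf 4 (new)  [load 105/125]
4 shelves opened.

4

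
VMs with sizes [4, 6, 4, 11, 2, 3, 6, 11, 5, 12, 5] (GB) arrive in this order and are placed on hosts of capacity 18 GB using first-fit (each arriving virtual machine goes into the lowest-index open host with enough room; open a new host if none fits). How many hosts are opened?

  4 → host 1 (new)  [load 4/18]
  6 → host 1  [load 10/18]
  4 → host 1  [load 14/18]
  11 → host 2 (new)  [load 11/18]
  2 → host 1  [load 16/18]
  3 → host 2  [load 14/18]
  6 → host 3 (new)  [load 6/18]
  11 → host 3  [load 17/18]
  5 → host 4 (new)  [load 5/18]
  12 → host 4  [load 17/18]
  5 → host 5 (new)  [load 5/18]
5 hosts opened.

5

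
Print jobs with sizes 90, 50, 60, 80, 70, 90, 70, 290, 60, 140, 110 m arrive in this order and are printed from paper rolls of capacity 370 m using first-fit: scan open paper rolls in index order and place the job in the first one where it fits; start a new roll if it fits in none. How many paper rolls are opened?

4

  90 → roll 1 (new)  [load 90/370]
  50 → roll 1  [load 140/370]
  60 → roll 1  [load 200/370]
  80 → roll 1  [load 280/370]
  70 → roll 1  [load 350/370]
  90 → roll 2 (new)  [load 90/370]
  70 → roll 2  [load 160/370]
  290 → roll 3 (new)  [load 290/370]
  60 → roll 2  [load 220/370]
  140 → roll 2  [load 360/370]
  110 → roll 4 (new)  [load 110/370]
4 paper rolls opened.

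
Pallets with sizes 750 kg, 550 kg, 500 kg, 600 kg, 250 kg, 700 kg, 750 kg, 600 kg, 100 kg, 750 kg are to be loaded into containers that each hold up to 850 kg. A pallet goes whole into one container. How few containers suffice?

Total = 750 + 750 + 750 + 700 + 600 + 600 + 550 + 500 + 250 + 100 = 5550 kg.
Lower bound: ⌈5550/850⌉ = 7 containers.
Also, 8 pallets each exceed 425 kg, and no two of those can share a container, so at least 8 containers are needed.
A packing using 8 containers:
  container 1: 750 + 100 = 850
  container 2: 750 = 750
  container 3: 750 = 750
  container 4: 700 = 700
  container 5: 600 + 250 = 850
  container 6: 600 = 600
  container 7: 550 = 550
  container 8: 500 = 500
This matches the lower bound, so 8 is optimal.

8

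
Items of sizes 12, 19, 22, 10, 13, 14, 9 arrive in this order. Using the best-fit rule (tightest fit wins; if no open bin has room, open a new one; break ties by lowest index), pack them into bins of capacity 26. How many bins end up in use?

5

  12 → bin 1 (new)  [load 12/26]
  19 → bin 2 (new)  [load 19/26]
  22 → bin 3 (new)  [load 22/26]
  10 → bin 1  [load 22/26]
  13 → bin 4 (new)  [load 13/26]
  14 → bin 5 (new)  [load 14/26]
  9 → bin 5  [load 23/26]
5 bins opened.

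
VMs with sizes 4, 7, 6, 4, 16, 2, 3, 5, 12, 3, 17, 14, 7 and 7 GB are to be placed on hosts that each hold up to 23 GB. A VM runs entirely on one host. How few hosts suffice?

5

Total = 17 + 16 + 14 + 12 + 7 + 7 + 7 + 6 + 5 + 4 + 4 + 3 + 3 + 2 = 107 GB.
Lower bound: ⌈107/23⌉ = 5 hosts.
A packing using 5 hosts:
  host 1: 17 + 6 = 23
  host 2: 16 + 7 = 23
  host 3: 14 + 7 + 2 = 23
  host 4: 12 + 7 + 4 = 23
  host 5: 5 + 4 + 3 + 3 = 15
This matches the lower bound, so 5 is optimal.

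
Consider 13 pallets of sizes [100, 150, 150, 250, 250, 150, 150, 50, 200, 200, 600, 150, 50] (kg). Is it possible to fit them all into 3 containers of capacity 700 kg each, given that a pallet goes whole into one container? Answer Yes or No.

Total = 2450 kg; ⌈2450/700⌉ = 4.
At least 4 containers are required, but only 3 are allowed.

No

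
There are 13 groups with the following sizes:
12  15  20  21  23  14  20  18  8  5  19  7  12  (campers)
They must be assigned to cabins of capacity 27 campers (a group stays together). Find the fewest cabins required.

8

Total = 23 + 21 + 20 + 20 + 19 + 18 + 15 + 14 + 12 + 12 + 8 + 7 + 5 = 194 campers.
Lower bound: ⌈194/27⌉ = 8 cabins.
A packing using 8 cabins:
  cabin 1: 23 = 23
  cabin 2: 21 + 5 = 26
  cabin 3: 20 + 7 = 27
  cabin 4: 20 = 20
  cabin 5: 19 + 8 = 27
  cabin 6: 18 = 18
  cabin 7: 15 + 12 = 27
  cabin 8: 14 + 12 = 26
This matches the lower bound, so 8 is optimal.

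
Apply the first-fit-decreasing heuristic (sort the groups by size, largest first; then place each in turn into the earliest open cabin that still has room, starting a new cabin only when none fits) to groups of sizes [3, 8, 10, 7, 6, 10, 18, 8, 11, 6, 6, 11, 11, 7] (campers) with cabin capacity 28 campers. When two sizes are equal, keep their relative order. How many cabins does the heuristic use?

5

Sorted descending: 18, 11, 11, 11, 10, 10, 8, 8, 7, 7, 6, 6, 6, 3.
  18 → cabin 1 (new)  [load 18/28]
  11 → cabin 2 (new)  [load 11/28]
  11 → cabin 2  [load 22/28]
  11 → cabin 3 (new)  [load 11/28]
  10 → cabin 1  [load 28/28]
  10 → cabin 3  [load 21/28]
  8 → cabin 4 (new)  [load 8/28]
  8 → cabin 4  [load 16/28]
  7 → cabin 3  [load 28/28]
  7 → cabin 4  [load 23/28]
  6 → cabin 2  [load 28/28]
  6 → cabin 5 (new)  [load 6/28]
  6 → cabin 5  [load 12/28]
  3 → cabin 4  [load 26/28]
5 cabins opened.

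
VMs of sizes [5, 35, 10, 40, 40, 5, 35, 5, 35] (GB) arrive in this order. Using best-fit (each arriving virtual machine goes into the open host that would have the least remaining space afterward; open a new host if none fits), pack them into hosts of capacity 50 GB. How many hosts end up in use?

  5 → host 1 (new)  [load 5/50]
  35 → host 1  [load 40/50]
  10 → host 1  [load 50/50]
  40 → host 2 (new)  [load 40/50]
  40 → host 3 (new)  [load 40/50]
  5 → host 2  [load 45/50]
  35 → host 4 (new)  [load 35/50]
  5 → host 2  [load 50/50]
  35 → host 5 (new)  [load 35/50]
5 hosts opened.

5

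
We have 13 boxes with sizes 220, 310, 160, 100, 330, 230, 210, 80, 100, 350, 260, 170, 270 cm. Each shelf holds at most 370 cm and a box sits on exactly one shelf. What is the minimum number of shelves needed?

Total = 350 + 330 + 310 + 270 + 260 + 230 + 220 + 210 + 170 + 160 + 100 + 100 + 80 = 2790 cm.
Lower bound: ⌈2790/370⌉ = 8 shelves.
A packing using 9 shelves:
  shelf 1: 350 = 350
  shelf 2: 330 = 330
  shelf 3: 310 = 310
  shelf 4: 270 + 100 = 370
  shelf 5: 260 + 100 = 360
  shelf 6: 230 + 80 = 310
  shelf 7: 220 = 220
  shelf 8: 210 + 160 = 370
  shelf 9: 170 = 170
No arrangement into 8 shelves stays within capacity, so 9 is optimal.

9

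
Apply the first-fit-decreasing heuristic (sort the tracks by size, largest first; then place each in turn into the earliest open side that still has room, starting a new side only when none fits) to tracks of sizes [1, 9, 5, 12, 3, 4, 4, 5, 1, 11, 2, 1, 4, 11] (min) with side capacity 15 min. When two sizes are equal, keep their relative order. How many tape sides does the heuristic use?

Sorted descending: 12, 11, 11, 9, 5, 5, 4, 4, 4, 3, 2, 1, 1, 1.
  12 → side 1 (new)  [load 12/15]
  11 → side 2 (new)  [load 11/15]
  11 → side 3 (new)  [load 11/15]
  9 → side 4 (new)  [load 9/15]
  5 → side 4  [load 14/15]
  5 → side 5 (new)  [load 5/15]
  4 → side 2  [load 15/15]
  4 → side 3  [load 15/15]
  4 → side 5  [load 9/15]
  3 → side 1  [load 15/15]
  2 → side 5  [load 11/15]
  1 → side 4  [load 15/15]
  1 → side 5  [load 12/15]
  1 → side 5  [load 13/15]
5 tape sides opened.

5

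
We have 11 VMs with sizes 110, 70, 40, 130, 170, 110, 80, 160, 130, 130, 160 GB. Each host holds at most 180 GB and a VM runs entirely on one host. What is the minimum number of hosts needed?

Total = 170 + 160 + 160 + 130 + 130 + 130 + 110 + 110 + 80 + 70 + 40 = 1290 GB.
Lower bound: ⌈1290/180⌉ = 8 hosts.
A packing using 9 hosts:
  host 1: 170 = 170
  host 2: 160 = 160
  host 3: 160 = 160
  host 4: 130 + 40 = 170
  host 5: 130 = 130
  host 6: 130 = 130
  host 7: 110 + 70 = 180
  host 8: 110 = 110
  host 9: 80 = 80
No arrangement into 8 hosts stays within capacity, so 9 is optimal.

9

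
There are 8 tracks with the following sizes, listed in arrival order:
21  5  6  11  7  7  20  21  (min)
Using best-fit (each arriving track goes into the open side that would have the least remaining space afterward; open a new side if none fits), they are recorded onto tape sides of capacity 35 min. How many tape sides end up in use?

  21 → side 1 (new)  [load 21/35]
  5 → side 1  [load 26/35]
  6 → side 1  [load 32/35]
  11 → side 2 (new)  [load 11/35]
  7 → side 2  [load 18/35]
  7 → side 2  [load 25/35]
  20 → side 3 (new)  [load 20/35]
  21 → side 4 (new)  [load 21/35]
4 tape sides opened.

4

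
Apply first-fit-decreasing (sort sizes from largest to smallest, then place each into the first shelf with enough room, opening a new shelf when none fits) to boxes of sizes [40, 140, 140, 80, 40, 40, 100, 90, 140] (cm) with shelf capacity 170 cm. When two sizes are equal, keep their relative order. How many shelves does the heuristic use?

Sorted descending: 140, 140, 140, 100, 90, 80, 40, 40, 40.
  140 → shelf 1 (new)  [load 140/170]
  140 → shelf 2 (new)  [load 140/170]
  140 → shelf 3 (new)  [load 140/170]
  100 → shelf 4 (new)  [load 100/170]
  90 → shelf 5 (new)  [load 90/170]
  80 → shelf 5  [load 170/170]
  40 → shelf 4  [load 140/170]
  40 → shelf 6 (new)  [load 40/170]
  40 → shelf 6  [load 80/170]
6 shelves opened.

6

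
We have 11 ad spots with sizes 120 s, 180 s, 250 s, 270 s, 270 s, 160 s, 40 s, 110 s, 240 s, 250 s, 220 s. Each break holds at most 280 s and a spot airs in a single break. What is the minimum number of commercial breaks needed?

9

Total = 270 + 270 + 250 + 250 + 240 + 220 + 180 + 160 + 120 + 110 + 40 = 2110 s.
Lower bound: ⌈2110/280⌉ = 8 commercial breaks.
A packing using 9 commercial breaks:
  break 1: 270 = 270
  break 2: 270 = 270
  break 3: 250 = 250
  break 4: 250 = 250
  break 5: 240 + 40 = 280
  break 6: 220 = 220
  break 7: 180 = 180
  break 8: 160 + 120 = 280
  break 9: 110 = 110
No arrangement into 8 commercial breaks stays within capacity, so 9 is optimal.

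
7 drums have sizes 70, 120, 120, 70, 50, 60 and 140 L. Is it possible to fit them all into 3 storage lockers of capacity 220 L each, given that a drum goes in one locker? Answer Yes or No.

Total = 630 L; ⌈630/220⌉ = 3.
The bound of 3 does not rule out 3, but exhaustive search shows no assignment into 3 storage lockers of capacity 220 L exists — the minimum is 4.

No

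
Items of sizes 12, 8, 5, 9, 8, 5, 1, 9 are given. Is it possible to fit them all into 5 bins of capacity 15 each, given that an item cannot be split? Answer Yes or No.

Yes

A valid assignment using 5 bins:
  bin 1: 12 + 1 = 13
  bin 2: 9 + 5 = 14
  bin 3: 9 + 5 = 14
  bin 4: 8 = 8
  bin 5: 8 = 8
Every load is within 15, so 5 bins suffice.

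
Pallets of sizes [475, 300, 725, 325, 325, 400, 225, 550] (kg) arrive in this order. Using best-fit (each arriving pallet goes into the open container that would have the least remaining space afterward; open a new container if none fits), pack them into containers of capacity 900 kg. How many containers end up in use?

  475 → container 1 (new)  [load 475/900]
  300 → container 1  [load 775/900]
  725 → container 2 (new)  [load 725/900]
  325 → container 3 (new)  [load 325/900]
  325 → container 3  [load 650/900]
  400 → container 4 (new)  [load 400/900]
  225 → container 3  [load 875/900]
  550 → container 5 (new)  [load 550/900]
5 containers opened.

5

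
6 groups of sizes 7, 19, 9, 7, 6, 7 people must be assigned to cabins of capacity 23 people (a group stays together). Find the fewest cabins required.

Total = 19 + 9 + 7 + 7 + 7 + 6 = 55 people.
Lower bound: ⌈55/23⌉ = 3 cabins.
A packing using 3 cabins:
  cabin 1: 19 = 19
  cabin 2: 9 + 7 + 7 = 23
  cabin 3: 7 + 6 = 13
This matches the lower bound, so 3 is optimal.

3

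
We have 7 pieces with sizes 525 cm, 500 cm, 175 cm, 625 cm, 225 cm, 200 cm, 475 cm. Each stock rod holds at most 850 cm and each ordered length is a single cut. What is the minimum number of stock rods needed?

4

Total = 625 + 525 + 500 + 475 + 225 + 200 + 175 = 2725 cm.
Lower bound: ⌈2725/850⌉ = 4 stock rods.
A packing using 4 stock rods:
  stock rod 1: 625 + 225 = 850
  stock rod 2: 525 + 200 = 725
  stock rod 3: 500 + 175 = 675
  stock rod 4: 475 = 475
This matches the lower bound, so 4 is optimal.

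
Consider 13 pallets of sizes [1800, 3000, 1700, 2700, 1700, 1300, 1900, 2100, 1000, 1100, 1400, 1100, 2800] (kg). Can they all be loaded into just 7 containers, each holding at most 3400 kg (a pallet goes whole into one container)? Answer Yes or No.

Total = 23600 kg; ⌈23600/3400⌉ = 7.
The bound of 7 does not rule out 7, but exhaustive search shows no assignment into 7 containers of capacity 3400 kg exists — the minimum is 8.

No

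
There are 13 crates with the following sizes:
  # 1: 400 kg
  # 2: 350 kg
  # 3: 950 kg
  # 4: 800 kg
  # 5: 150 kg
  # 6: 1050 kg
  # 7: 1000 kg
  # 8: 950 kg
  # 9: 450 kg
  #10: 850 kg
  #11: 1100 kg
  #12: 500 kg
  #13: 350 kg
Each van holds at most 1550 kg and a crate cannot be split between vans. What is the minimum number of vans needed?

Total = 1100 + 1050 + 1000 + 950 + 950 + 850 + 800 + 500 + 450 + 400 + 350 + 350 + 150 = 8900 kg.
Lower bound: ⌈8900/1550⌉ = 6 vans.
Also, 7 crates each exceed 775 kg, and no two of those can share a van, so at least 7 vans are needed.
A packing using 7 vans:
  van 1: 1100 + 450 = 1550
  van 2: 1050 + 500 = 1550
  van 3: 1000 + 400 + 150 = 1550
  van 4: 950 + 350 = 1300
  van 5: 950 + 350 = 1300
  van 6: 850 = 850
  van 7: 800 = 800
This matches the lower bound, so 7 is optimal.

7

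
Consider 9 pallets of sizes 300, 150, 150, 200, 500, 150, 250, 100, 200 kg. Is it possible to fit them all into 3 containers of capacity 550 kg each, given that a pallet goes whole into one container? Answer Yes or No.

No

Total = 2000 kg; ⌈2000/550⌉ = 4.
At least 4 containers are required, but only 3 are allowed.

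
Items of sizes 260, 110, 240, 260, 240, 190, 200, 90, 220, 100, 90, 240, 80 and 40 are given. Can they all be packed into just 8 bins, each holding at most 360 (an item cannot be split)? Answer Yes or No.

A valid assignment using 8 bins:
  bin 1: 260 + 100 = 360
  bin 2: 260 + 90 = 350
  bin 3: 240 + 110 = 350
  bin 4: 240 + 90 = 330
  bin 5: 240 + 80 + 40 = 360
  bin 6: 220 = 220
  bin 7: 200 = 200
  bin 8: 190 = 190
Every load is within 360, so 8 bins suffice.

Yes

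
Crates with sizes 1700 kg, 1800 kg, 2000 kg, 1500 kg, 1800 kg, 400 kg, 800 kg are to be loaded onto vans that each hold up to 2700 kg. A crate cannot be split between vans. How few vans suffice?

5

Total = 2000 + 1800 + 1800 + 1700 + 1500 + 800 + 400 = 10000 kg.
Lower bound: ⌈10000/2700⌉ = 4 vans.
Also, 5 crates each exceed 1350 kg, and no two of those can share a van, so at least 5 vans are needed.
A packing using 5 vans:
  van 1: 2000 + 400 = 2400
  van 2: 1800 + 800 = 2600
  van 3: 1800 = 1800
  van 4: 1700 = 1700
  van 5: 1500 = 1500
This matches the lower bound, so 5 is optimal.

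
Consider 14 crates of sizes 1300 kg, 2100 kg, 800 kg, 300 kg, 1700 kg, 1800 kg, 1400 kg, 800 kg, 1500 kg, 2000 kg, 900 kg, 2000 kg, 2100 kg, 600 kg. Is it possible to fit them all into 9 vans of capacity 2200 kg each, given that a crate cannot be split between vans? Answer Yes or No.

Total = 19300 kg; ⌈19300/2200⌉ = 9.
The bound of 9 does not rule out 9, but exhaustive search shows no assignment into 9 vans of capacity 2200 kg exists — the minimum is 10.

No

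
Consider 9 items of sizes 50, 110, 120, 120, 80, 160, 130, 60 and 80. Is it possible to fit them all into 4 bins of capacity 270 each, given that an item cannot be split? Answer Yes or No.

Yes

A valid assignment using 4 bins:
  bin 1: 160 + 110 = 270
  bin 2: 130 + 120 = 250
  bin 3: 120 + 80 + 60 = 260
  bin 4: 80 + 50 = 130
Every load is within 270, so 4 bins suffice.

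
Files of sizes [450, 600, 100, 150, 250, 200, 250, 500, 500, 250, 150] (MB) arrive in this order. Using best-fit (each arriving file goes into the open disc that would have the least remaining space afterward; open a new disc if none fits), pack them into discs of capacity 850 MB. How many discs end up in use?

5

  450 → disc 1 (new)  [load 450/850]
  600 → disc 2 (new)  [load 600/850]
  100 → disc 2  [load 700/850]
  150 → disc 2  [load 850/850]
  250 → disc 1  [load 700/850]
  200 → disc 3 (new)  [load 200/850]
  250 → disc 3  [load 450/850]
  500 → disc 4 (new)  [load 500/850]
  500 → disc 5 (new)  [load 500/850]
  250 → disc 4  [load 750/850]
  150 → disc 1  [load 850/850]
5 discs opened.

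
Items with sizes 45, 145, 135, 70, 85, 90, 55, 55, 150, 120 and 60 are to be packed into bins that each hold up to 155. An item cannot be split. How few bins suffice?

Total = 150 + 145 + 135 + 120 + 90 + 85 + 70 + 60 + 55 + 55 + 45 = 1010.
Lower bound: ⌈1010/155⌉ = 7 bins.
A packing using 7 bins:
  bin 1: 150 = 150
  bin 2: 145 = 145
  bin 3: 135 = 135
  bin 4: 120 = 120
  bin 5: 90 + 60 = 150
  bin 6: 85 + 70 = 155
  bin 7: 55 + 55 + 45 = 155
This matches the lower bound, so 7 is optimal.

7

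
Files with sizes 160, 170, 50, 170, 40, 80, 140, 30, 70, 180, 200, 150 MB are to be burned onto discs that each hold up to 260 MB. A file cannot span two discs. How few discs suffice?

7

Total = 200 + 180 + 170 + 170 + 160 + 150 + 140 + 80 + 70 + 50 + 40 + 30 = 1440 MB.
Lower bound: ⌈1440/260⌉ = 6 discs.
Also, 7 files each exceed 130 MB, and no two of those can share a disc, so at least 7 discs are needed.
A packing using 7 discs:
  disc 1: 200 + 50 = 250
  disc 2: 180 + 80 = 260
  disc 3: 170 + 70 = 240
  disc 4: 170 + 40 + 30 = 240
  disc 5: 160 = 160
  disc 6: 150 = 150
  disc 7: 140 = 140
This matches the lower bound, so 7 is optimal.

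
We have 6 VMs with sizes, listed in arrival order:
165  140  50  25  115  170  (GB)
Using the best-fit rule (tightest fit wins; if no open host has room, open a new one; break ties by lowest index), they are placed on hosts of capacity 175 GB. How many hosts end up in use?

4

  165 → host 1 (new)  [load 165/175]
  140 → host 2 (new)  [load 140/175]
  50 → host 3 (new)  [load 50/175]
  25 → host 2  [load 165/175]
  115 → host 3  [load 165/175]
  170 → host 4 (new)  [load 170/175]
4 hosts opened.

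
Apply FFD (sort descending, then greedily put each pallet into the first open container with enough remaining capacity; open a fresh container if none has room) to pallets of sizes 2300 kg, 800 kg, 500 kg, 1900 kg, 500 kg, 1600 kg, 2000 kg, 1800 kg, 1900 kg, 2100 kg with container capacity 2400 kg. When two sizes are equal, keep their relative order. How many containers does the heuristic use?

7

Sorted descending: 2300, 2100, 2000, 1900, 1900, 1800, 1600, 800, 500, 500.
  2300 → container 1 (new)  [load 2300/2400]
  2100 → container 2 (new)  [load 2100/2400]
  2000 → container 3 (new)  [load 2000/2400]
  1900 → container 4 (new)  [load 1900/2400]
  1900 → container 5 (new)  [load 1900/2400]
  1800 → container 6 (new)  [load 1800/2400]
  1600 → container 7 (new)  [load 1600/2400]
  800 → container 7  [load 2400/2400]
  500 → container 4  [load 2400/2400]
  500 → container 5  [load 2400/2400]
7 containers opened.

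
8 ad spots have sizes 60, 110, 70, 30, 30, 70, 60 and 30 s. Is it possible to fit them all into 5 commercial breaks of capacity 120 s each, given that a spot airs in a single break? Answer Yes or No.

Yes

A valid assignment using 5 commercial breaks:
  break 1: 110 = 110
  break 2: 70 + 30 = 100
  break 3: 70 + 30 = 100
  break 4: 60 + 60 = 120
  break 5: 30 = 30
Every load is within 120 s, so 5 commercial breaks suffice.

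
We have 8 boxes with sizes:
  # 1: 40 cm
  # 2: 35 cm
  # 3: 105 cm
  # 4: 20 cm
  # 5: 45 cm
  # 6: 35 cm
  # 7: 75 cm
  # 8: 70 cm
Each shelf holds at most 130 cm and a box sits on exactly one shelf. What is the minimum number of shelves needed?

Total = 105 + 75 + 70 + 45 + 40 + 35 + 35 + 20 = 425 cm.
Lower bound: ⌈425/130⌉ = 4 shelves.
A packing using 4 shelves:
  shelf 1: 105 + 20 = 125
  shelf 2: 75 + 45 = 120
  shelf 3: 70 + 40 = 110
  shelf 4: 35 + 35 = 70
This matches the lower bound, so 4 is optimal.

4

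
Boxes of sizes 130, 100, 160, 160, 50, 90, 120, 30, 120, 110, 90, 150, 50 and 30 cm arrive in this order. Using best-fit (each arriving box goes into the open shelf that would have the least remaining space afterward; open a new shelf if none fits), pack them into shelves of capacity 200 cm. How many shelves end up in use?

8

  130 → shelf 1 (new)  [load 130/200]
  100 → shelf 2 (new)  [load 100/200]
  160 → shelf 3 (new)  [load 160/200]
  160 → shelf 4 (new)  [load 160/200]
  50 → shelf 1  [load 180/200]
  90 → shelf 2  [load 190/200]
  120 → shelf 5 (new)  [load 120/200]
  30 → shelf 3  [load 190/200]
  120 → shelf 6 (new)  [load 120/200]
  110 → shelf 7 (new)  [load 110/200]
  90 → shelf 7  [load 200/200]
  150 → shelf 8 (new)  [load 150/200]
  50 → shelf 8  [load 200/200]
  30 → shelf 4  [load 190/200]
8 shelves opened.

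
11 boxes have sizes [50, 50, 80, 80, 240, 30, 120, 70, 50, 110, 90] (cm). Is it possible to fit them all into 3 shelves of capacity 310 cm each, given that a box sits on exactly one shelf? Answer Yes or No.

Total = 970 cm; ⌈970/310⌉ = 4.
At least 4 shelves are required, but only 3 are allowed.

No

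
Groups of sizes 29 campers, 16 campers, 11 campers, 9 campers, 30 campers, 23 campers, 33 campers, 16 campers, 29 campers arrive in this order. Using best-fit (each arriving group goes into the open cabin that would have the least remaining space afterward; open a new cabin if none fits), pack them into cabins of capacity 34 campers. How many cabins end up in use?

  29 → cabin 1 (new)  [load 29/34]
  16 → cabin 2 (new)  [load 16/34]
  11 → cabin 2  [load 27/34]
  9 → cabin 3 (new)  [load 9/34]
  30 → cabin 4 (new)  [load 30/34]
  23 → cabin 3  [load 32/34]
  33 → cabin 5 (new)  [load 33/34]
  16 → cabin 6 (new)  [load 16/34]
  29 → cabin 7 (new)  [load 29/34]
7 cabins opened.

7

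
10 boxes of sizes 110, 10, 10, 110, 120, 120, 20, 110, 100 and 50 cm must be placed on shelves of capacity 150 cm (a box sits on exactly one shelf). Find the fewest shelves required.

6

Total = 120 + 120 + 110 + 110 + 110 + 100 + 50 + 20 + 10 + 10 = 760 cm.
Lower bound: ⌈760/150⌉ = 6 shelves.
A packing using 6 shelves:
  shelf 1: 120 + 20 + 10 = 150
  shelf 2: 120 + 10 = 130
  shelf 3: 110 = 110
  shelf 4: 110 = 110
  shelf 5: 110 = 110
  shelf 6: 100 + 50 = 150
This matches the lower bound, so 6 is optimal.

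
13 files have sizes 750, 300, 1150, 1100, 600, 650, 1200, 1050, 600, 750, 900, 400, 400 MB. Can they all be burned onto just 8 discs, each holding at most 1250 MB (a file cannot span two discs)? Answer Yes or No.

Total = 9850 MB; ⌈9850/1250⌉ = 8.
The bound of 8 does not rule out 8, but exhaustive search shows no assignment into 8 discs of capacity 1250 MB exists — the minimum is 9.

No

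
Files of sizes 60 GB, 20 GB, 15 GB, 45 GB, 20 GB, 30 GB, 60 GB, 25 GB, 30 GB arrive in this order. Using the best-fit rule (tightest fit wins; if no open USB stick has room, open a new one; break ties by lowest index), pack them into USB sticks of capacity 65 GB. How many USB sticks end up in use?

  60 → USB stick 1 (new)  [load 60/65]
  20 → USB stick 2 (new)  [load 20/65]
  15 → USB stick 2  [load 35/65]
  45 → USB stick 3 (new)  [load 45/65]
  20 → USB stick 3  [load 65/65]
  30 → USB stick 2  [load 65/65]
  60 → USB stick 4 (new)  [load 60/65]
  25 → USB stick 5 (new)  [load 25/65]
  30 → USB stick 5  [load 55/65]
5 USB sticks opened.

5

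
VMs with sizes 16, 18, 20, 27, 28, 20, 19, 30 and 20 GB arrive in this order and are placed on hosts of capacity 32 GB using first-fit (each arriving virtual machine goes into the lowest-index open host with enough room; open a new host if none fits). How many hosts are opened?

9

  16 → host 1 (new)  [load 16/32]
  18 → host 2 (new)  [load 18/32]
  20 → host 3 (new)  [load 20/32]
  27 → host 4 (new)  [load 27/32]
  28 → host 5 (new)  [load 28/32]
  20 → host 6 (new)  [load 20/32]
  19 → host 7 (new)  [load 19/32]
  30 → host 8 (new)  [load 30/32]
  20 → host 9 (new)  [load 20/32]
9 hosts opened.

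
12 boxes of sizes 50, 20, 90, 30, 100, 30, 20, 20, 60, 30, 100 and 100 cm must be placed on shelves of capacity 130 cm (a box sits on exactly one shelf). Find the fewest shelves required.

5

Total = 100 + 100 + 100 + 90 + 60 + 50 + 30 + 30 + 30 + 20 + 20 + 20 = 650 cm.
Lower bound: ⌈650/130⌉ = 5 shelves.
A packing using 5 shelves:
  shelf 1: 100 + 30 = 130
  shelf 2: 100 + 30 = 130
  shelf 3: 100 + 30 = 130
  shelf 4: 90 + 20 + 20 = 130
  shelf 5: 60 + 50 + 20 = 130
This matches the lower bound, so 5 is optimal.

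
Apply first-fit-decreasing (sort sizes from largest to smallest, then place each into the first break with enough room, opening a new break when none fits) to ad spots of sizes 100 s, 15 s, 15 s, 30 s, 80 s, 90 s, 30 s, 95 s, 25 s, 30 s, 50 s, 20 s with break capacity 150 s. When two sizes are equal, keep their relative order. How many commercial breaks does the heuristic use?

4

Sorted descending: 100, 95, 90, 80, 50, 30, 30, 30, 25, 20, 15, 15.
  100 → break 1 (new)  [load 100/150]
  95 → break 2 (new)  [load 95/150]
  90 → break 3 (new)  [load 90/150]
  80 → break 4 (new)  [load 80/150]
  50 → break 1  [load 150/150]
  30 → break 2  [load 125/150]
  30 → break 3  [load 120/150]
  30 → break 3  [load 150/150]
  25 → break 2  [load 150/150]
  20 → break 4  [load 100/150]
  15 → break 4  [load 115/150]
  15 → break 4  [load 130/150]
4 commercial breaks opened.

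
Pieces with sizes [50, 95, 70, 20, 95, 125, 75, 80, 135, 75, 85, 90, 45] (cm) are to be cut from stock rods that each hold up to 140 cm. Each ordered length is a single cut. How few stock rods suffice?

Total = 135 + 125 + 95 + 95 + 90 + 85 + 80 + 75 + 75 + 70 + 50 + 45 + 20 = 1040 cm.
Lower bound: ⌈1040/140⌉ = 8 stock rods.
Also, 9 pieces each exceed 70 cm, and no two of those can share a stock rod, so at least 9 stock rods are needed.
A packing using 10 stock rods:
  stock rod 1: 135 = 135
  stock rod 2: 125 = 125
  stock rod 3: 95 + 45 = 140
  stock rod 4: 95 + 20 = 115
  stock rod 5: 90 + 50 = 140
  stock rod 6: 85 = 85
  stock rod 7: 80 = 80
  stock rod 8: 75 = 75
  stock rod 9: 75 = 75
  stock rod 10: 70 = 70
No arrangement into 9 stock rods stays within capacity, so 10 is optimal.

10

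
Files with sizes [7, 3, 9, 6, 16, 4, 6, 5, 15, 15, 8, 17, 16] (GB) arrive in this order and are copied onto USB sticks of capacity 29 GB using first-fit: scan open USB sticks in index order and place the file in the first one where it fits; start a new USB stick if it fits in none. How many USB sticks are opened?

6

  7 → USB stick 1 (new)  [load 7/29]
  3 → USB stick 1  [load 10/29]
  9 → USB stick 1  [load 19/29]
  6 → USB stick 1  [load 25/29]
  16 → USB stick 2 (new)  [load 16/29]
  4 → USB stick 1  [load 29/29]
  6 → USB stick 2  [load 22/29]
  5 → USB stick 2  [load 27/29]
  15 → USB stick 3 (new)  [load 15/29]
  15 → USB stick 4 (new)  [load 15/29]
  8 → USB stick 3  [load 23/29]
  17 → USB stick 5 (new)  [load 17/29]
  16 → USB stick 6 (new)  [load 16/29]
6 USB sticks opened.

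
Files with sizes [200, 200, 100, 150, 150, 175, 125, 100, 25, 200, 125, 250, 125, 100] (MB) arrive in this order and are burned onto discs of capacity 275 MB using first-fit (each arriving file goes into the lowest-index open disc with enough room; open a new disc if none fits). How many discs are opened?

  200 → disc 1 (new)  [load 200/275]
  200 → disc 2 (new)  [load 200/275]
  100 → disc 3 (new)  [load 100/275]
  150 → disc 3  [load 250/275]
  150 → disc 4 (new)  [load 150/275]
  175 → disc 5 (new)  [load 175/275]
  125 → disc 4  [load 275/275]
  100 → disc 5  [load 275/275]
  25 → disc 1  [load 225/275]
  200 → disc 6 (new)  [load 200/275]
  125 → disc 7 (new)  [load 125/275]
  250 → disc 8 (new)  [load 250/275]
  125 → disc 7  [load 250/275]
  100 → disc 9 (new)  [load 100/275]
9 discs opened.

9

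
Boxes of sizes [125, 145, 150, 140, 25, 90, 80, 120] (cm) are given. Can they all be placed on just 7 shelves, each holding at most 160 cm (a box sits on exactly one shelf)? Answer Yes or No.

Yes

A valid assignment using 7 shelves:
  shelf 1: 150 = 150
  shelf 2: 145 = 145
  shelf 3: 140 = 140
  shelf 4: 125 + 25 = 150
  shelf 5: 120 = 120
  shelf 6: 90 = 90
  shelf 7: 80 = 80
Every load is within 160 cm, so 7 shelves suffice.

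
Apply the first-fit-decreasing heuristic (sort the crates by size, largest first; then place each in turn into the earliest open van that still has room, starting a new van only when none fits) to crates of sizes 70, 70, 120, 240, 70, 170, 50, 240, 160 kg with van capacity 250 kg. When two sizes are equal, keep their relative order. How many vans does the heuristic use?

5

Sorted descending: 240, 240, 170, 160, 120, 70, 70, 70, 50.
  240 → van 1 (new)  [load 240/250]
  240 → van 2 (new)  [load 240/250]
  170 → van 3 (new)  [load 170/250]
  160 → van 4 (new)  [load 160/250]
  120 → van 5 (new)  [load 120/250]
  70 → van 3  [load 240/250]
  70 → van 4  [load 230/250]
  70 → van 5  [load 190/250]
  50 → van 5  [load 240/250]
5 vans opened.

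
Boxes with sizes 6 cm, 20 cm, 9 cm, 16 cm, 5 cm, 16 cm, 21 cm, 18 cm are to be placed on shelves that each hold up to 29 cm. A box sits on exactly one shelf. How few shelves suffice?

5

Total = 21 + 20 + 18 + 16 + 16 + 9 + 6 + 5 = 111 cm.
Lower bound: ⌈111/29⌉ = 4 shelves.
Also, 5 boxes each exceed 29/2 cm, and no two of those can share a shelf, so at least 5 shelves are needed.
A packing using 5 shelves:
  shelf 1: 21 + 6 = 27
  shelf 2: 20 + 9 = 29
  shelf 3: 18 + 5 = 23
  shelf 4: 16 = 16
  shelf 5: 16 = 16
This matches the lower bound, so 5 is optimal.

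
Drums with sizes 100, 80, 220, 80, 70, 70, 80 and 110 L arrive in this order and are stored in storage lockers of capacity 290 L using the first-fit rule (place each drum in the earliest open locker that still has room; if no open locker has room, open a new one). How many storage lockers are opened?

3

  100 → locker 1 (new)  [load 100/290]
  80 → locker 1  [load 180/290]
  220 → locker 2 (new)  [load 220/290]
  80 → locker 1  [load 260/290]
  70 → locker 2  [load 290/290]
  70 → locker 3 (new)  [load 70/290]
  80 → locker 3  [load 150/290]
  110 → locker 3  [load 260/290]
3 storage lockers opened.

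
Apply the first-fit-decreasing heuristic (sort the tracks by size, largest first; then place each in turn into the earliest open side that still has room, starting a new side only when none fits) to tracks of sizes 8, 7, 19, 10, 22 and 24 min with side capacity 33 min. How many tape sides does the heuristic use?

Sorted descending: 24, 22, 19, 10, 8, 7.
  24 → side 1 (new)  [load 24/33]
  22 → side 2 (new)  [load 22/33]
  19 → side 3 (new)  [load 19/33]
  10 → side 2  [load 32/33]
  8 → side 1  [load 32/33]
  7 → side 3  [load 26/33]
3 tape sides opened.

3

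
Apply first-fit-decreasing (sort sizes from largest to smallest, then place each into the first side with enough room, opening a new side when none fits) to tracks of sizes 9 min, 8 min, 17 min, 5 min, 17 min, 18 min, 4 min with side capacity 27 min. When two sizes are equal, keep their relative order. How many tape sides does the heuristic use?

Sorted descending: 18, 17, 17, 9, 8, 5, 4.
  18 → side 1 (new)  [load 18/27]
  17 → side 2 (new)  [load 17/27]
  17 → side 3 (new)  [load 17/27]
  9 → side 1  [load 27/27]
  8 → side 2  [load 25/27]
  5 → side 3  [load 22/27]
  4 → side 3  [load 26/27]
3 tape sides opened.

3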